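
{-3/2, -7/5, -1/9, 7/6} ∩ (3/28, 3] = {7/6}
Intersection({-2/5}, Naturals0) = EmptySet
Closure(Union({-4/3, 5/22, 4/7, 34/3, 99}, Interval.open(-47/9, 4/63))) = Union({5/22, 4/7, 34/3, 99}, Interval(-47/9, 4/63))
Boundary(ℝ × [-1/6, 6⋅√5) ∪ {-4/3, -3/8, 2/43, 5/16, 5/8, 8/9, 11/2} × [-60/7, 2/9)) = (ℝ × {-1/6, 6⋅√5}) ∪ ({-4/3, -3/8, 2/43, 5/16, 5/8, 8/9, 11/2} × [-60/7, -1/6])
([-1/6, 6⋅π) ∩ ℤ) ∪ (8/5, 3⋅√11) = {0, 1, …, 18} ∪ (8/5, 3⋅√11)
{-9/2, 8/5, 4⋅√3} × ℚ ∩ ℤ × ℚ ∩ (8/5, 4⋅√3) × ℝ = ∅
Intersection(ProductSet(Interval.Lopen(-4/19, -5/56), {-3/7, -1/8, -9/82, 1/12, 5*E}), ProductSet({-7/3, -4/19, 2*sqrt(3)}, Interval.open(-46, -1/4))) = EmptySet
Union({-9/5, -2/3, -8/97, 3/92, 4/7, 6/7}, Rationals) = Rationals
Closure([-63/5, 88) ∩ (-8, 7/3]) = [-8, 7/3]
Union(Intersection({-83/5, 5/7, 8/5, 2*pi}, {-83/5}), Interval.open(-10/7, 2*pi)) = Union({-83/5}, Interval.open(-10/7, 2*pi))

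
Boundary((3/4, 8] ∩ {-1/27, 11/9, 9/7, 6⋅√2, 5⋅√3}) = {11/9, 9/7}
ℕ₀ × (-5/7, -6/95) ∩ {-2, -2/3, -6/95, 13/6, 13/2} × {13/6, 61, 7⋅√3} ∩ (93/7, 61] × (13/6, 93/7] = ∅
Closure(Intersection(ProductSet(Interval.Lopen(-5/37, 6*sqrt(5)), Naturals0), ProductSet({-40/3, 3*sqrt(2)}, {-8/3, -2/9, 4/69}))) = EmptySet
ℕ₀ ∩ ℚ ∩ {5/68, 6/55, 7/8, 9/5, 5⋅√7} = ∅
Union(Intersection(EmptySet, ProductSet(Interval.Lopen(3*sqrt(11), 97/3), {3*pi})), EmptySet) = EmptySet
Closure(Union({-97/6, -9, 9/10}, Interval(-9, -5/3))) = Union({-97/6, 9/10}, Interval(-9, -5/3))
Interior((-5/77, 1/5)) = (-5/77, 1/5)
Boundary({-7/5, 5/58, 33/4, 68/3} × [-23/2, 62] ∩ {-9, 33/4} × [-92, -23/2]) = {33/4} × {-23/2}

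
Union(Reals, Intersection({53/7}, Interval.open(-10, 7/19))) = Reals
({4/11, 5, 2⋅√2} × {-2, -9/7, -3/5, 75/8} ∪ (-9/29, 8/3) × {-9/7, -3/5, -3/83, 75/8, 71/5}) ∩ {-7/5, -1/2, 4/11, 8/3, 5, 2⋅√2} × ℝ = ({4/11} × {-9/7, -3/5, -3/83, 75/8, 71/5}) ∪ ({4/11, 5, 2⋅√2} × {-2, -9/7, -3/5, 75/8})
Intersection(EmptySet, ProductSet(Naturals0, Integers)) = EmptySet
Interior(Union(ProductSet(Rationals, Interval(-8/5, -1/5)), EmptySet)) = EmptySet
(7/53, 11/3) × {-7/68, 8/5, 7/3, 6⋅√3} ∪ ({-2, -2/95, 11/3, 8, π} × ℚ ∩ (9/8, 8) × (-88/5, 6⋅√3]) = ({11/3, π} × (ℚ ∩ (-88/5, 6⋅√3])) ∪ ((7/53, 11/3) × {-7/68, 8/5, 7/3, 6⋅√3})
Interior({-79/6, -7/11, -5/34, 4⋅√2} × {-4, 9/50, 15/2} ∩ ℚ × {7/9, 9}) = ∅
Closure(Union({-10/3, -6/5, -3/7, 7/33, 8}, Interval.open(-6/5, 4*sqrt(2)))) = Union({-10/3, 8}, Interval(-6/5, 4*sqrt(2)))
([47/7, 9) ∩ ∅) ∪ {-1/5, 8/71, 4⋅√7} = {-1/5, 8/71, 4⋅√7}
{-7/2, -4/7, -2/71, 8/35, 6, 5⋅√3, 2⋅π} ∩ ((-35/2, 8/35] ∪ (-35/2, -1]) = {-7/2, -4/7, -2/71, 8/35}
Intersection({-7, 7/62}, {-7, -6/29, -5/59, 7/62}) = {-7, 7/62}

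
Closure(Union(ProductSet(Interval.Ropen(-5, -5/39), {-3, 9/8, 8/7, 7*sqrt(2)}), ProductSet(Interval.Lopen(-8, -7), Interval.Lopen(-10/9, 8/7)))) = Union(ProductSet({-8, -7}, Interval(-10/9, 8/7)), ProductSet(Interval(-8, -7), {-10/9, 8/7}), ProductSet(Interval.Lopen(-8, -7), Interval.Lopen(-10/9, 8/7)), ProductSet(Interval(-5, -5/39), {-3, 9/8, 8/7, 7*sqrt(2)}))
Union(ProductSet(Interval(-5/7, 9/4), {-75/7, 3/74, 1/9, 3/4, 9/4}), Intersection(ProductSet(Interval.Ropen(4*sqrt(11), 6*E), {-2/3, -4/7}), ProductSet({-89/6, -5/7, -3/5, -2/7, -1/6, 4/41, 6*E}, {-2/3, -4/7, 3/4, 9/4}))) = ProductSet(Interval(-5/7, 9/4), {-75/7, 3/74, 1/9, 3/4, 9/4})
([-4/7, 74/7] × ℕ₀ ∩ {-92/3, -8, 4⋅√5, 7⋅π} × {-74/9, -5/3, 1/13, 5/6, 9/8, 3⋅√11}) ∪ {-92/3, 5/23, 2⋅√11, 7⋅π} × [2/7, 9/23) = {-92/3, 5/23, 2⋅√11, 7⋅π} × [2/7, 9/23)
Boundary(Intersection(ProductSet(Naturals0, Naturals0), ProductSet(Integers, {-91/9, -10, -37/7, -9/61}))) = EmptySet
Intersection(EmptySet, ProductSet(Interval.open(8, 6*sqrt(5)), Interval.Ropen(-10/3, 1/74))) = EmptySet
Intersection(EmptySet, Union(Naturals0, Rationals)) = EmptySet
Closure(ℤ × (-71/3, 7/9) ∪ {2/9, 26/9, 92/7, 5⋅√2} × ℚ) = (ℤ × [-71/3, 7/9]) ∪ ({2/9, 26/9, 92/7, 5⋅√2} × ℝ)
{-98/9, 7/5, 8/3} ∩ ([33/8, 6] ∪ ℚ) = {-98/9, 7/5, 8/3}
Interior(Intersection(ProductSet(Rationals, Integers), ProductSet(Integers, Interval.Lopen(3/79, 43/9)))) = EmptySet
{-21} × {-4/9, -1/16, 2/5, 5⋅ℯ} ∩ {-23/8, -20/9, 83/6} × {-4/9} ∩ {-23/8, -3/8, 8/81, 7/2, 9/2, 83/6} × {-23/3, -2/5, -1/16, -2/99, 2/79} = ∅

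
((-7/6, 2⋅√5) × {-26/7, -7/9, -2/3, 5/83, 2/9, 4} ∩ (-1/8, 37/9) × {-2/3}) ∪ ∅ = (-1/8, 37/9) × {-2/3}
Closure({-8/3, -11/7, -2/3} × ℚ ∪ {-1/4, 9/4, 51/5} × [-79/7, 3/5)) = ({-8/3, -11/7, -2/3} × ℝ) ∪ ({-1/4, 9/4, 51/5} × [-79/7, 3/5])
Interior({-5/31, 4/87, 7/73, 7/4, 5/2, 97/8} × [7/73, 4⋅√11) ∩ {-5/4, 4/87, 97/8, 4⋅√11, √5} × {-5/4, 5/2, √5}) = ∅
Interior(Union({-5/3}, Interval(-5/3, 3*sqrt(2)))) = Interval.open(-5/3, 3*sqrt(2))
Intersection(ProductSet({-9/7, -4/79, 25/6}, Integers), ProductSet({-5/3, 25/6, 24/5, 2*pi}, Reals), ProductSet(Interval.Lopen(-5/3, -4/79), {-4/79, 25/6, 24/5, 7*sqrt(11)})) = EmptySet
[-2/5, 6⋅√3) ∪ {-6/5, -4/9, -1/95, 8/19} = {-6/5, -4/9} ∪ [-2/5, 6⋅√3)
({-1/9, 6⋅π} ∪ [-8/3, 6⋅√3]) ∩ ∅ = ∅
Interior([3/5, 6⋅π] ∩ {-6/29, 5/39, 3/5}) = ∅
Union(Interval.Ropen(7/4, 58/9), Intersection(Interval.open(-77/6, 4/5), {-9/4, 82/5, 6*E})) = Union({-9/4}, Interval.Ropen(7/4, 58/9))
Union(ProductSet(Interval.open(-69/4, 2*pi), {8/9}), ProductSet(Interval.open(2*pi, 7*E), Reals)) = Union(ProductSet(Interval.open(-69/4, 2*pi), {8/9}), ProductSet(Interval.open(2*pi, 7*E), Reals))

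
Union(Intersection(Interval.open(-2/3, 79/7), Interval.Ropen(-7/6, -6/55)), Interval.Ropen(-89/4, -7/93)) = Interval.Ropen(-89/4, -7/93)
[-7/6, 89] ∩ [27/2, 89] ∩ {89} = {89}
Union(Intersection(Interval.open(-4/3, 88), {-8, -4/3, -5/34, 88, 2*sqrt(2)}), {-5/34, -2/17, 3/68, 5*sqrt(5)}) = {-5/34, -2/17, 3/68, 2*sqrt(2), 5*sqrt(5)}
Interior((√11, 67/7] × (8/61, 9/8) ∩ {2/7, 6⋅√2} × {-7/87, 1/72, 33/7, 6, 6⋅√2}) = ∅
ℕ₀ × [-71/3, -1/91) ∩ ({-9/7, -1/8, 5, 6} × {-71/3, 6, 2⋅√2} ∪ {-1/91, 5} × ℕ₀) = {5, 6} × {-71/3}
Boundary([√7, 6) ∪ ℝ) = ∅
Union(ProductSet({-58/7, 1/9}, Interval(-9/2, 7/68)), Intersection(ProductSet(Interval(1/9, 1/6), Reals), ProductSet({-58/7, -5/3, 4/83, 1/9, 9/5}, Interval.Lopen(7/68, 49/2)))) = Union(ProductSet({1/9}, Interval.Lopen(7/68, 49/2)), ProductSet({-58/7, 1/9}, Interval(-9/2, 7/68)))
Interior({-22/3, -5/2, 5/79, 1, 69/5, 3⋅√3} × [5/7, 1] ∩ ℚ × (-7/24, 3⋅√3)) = ∅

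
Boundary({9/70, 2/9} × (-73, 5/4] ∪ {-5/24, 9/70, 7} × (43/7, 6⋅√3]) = ({9/70, 2/9} × [-73, 5/4]) ∪ ({-5/24, 9/70, 7} × [43/7, 6⋅√3])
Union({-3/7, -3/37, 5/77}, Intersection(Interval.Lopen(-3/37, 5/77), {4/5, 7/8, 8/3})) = {-3/7, -3/37, 5/77}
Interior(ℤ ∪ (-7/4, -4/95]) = ({-1} \ ℤ \ (-7/4, -4/95)) ∪ (ℤ \ ({-7/4, -4/95} ∪ (ℤ \ (-7/4, -4/95)))) ∪ ((-7/4, -4/95) \ ℤ \ (-7/4, -4/95)) ∪ ({-1} \ ({-7/4, -4/95} ∪ (ℤ \ (-7/4, -4/95))))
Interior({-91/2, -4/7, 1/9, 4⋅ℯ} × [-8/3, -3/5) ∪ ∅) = ∅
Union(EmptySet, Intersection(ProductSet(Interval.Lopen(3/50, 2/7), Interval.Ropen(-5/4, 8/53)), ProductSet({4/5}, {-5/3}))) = EmptySet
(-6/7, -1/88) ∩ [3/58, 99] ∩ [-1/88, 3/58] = ∅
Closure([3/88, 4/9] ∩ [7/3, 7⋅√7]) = ∅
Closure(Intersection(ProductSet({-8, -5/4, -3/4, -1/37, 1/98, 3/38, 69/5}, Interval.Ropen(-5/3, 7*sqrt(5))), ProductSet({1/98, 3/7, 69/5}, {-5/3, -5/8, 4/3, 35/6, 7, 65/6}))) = ProductSet({1/98, 69/5}, {-5/3, -5/8, 4/3, 35/6, 7, 65/6})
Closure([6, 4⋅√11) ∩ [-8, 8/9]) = ∅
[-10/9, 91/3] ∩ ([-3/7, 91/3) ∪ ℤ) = {-1, 0, …, 30} ∪ [-3/7, 91/3)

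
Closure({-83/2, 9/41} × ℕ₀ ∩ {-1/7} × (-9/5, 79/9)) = ∅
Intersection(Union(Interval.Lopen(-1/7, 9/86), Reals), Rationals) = Intersection(Interval(-oo, oo), Rationals)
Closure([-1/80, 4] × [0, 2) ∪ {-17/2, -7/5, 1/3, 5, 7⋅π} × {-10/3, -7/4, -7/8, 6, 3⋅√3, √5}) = ([-1/80, 4] × [0, 2]) ∪ ({-17/2, -7/5, 1/3, 5, 7⋅π} × {-10/3, -7/4, -7/8, 6, 3⋅√3, √5})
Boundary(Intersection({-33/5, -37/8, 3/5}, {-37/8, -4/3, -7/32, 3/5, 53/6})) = {-37/8, 3/5}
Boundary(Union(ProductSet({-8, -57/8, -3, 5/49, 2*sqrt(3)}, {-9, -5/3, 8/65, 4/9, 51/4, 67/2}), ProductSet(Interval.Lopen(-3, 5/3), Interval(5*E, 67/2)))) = Union(ProductSet({-3, 5/3}, Interval(5*E, 67/2)), ProductSet({-8, -57/8, -3, 5/49, 2*sqrt(3)}, {-9, -5/3, 8/65, 4/9, 51/4, 67/2}), ProductSet(Interval(-3, 5/3), {67/2, 5*E}))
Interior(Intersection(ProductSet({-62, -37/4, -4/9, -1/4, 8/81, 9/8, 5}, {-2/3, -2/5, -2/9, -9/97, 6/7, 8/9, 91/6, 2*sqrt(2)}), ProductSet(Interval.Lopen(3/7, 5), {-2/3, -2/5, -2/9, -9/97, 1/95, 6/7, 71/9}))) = EmptySet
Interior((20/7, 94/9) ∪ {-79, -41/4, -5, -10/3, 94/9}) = (20/7, 94/9)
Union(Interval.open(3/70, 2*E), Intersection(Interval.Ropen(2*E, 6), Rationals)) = Union(Intersection(Interval.Ropen(2*E, 6), Rationals), Interval.open(3/70, 2*E))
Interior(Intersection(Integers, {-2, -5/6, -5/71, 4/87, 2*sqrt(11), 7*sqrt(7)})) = EmptySet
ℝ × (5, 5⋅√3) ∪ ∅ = ℝ × (5, 5⋅√3)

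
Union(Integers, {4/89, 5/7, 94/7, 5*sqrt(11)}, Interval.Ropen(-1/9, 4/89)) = Union({5/7, 94/7, 5*sqrt(11)}, Integers, Interval(-1/9, 4/89))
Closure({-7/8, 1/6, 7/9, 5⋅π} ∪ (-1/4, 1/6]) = {-7/8, 7/9, 5⋅π} ∪ [-1/4, 1/6]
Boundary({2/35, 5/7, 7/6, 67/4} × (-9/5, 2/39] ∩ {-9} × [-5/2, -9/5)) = ∅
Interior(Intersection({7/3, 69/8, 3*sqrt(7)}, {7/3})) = EmptySet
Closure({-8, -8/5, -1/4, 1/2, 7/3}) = {-8, -8/5, -1/4, 1/2, 7/3}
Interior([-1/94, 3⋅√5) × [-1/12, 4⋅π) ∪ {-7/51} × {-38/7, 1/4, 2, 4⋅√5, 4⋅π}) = (-1/94, 3⋅√5) × (-1/12, 4⋅π)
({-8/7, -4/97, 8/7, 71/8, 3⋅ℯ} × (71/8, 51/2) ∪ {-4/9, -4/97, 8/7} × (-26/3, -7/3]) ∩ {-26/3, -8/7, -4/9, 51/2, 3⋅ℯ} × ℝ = ({-4/9} × (-26/3, -7/3]) ∪ ({-8/7, 3⋅ℯ} × (71/8, 51/2))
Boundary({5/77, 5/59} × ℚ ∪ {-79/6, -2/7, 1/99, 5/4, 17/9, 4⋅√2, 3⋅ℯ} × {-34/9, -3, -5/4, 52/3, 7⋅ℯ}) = ({5/77, 5/59} × ℝ) ∪ ({-79/6, -2/7, 1/99, 5/4, 17/9, 4⋅√2, 3⋅ℯ} × {-34/9, -3, -5/4, 52/3, 7⋅ℯ})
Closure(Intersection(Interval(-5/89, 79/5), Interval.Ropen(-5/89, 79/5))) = Interval(-5/89, 79/5)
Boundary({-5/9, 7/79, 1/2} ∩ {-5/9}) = {-5/9}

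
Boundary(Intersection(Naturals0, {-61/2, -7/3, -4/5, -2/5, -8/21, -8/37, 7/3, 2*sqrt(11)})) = EmptySet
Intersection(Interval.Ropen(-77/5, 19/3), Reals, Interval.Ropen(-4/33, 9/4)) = Interval.Ropen(-4/33, 9/4)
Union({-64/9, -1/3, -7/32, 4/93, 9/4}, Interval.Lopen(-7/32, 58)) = Union({-64/9, -1/3}, Interval(-7/32, 58))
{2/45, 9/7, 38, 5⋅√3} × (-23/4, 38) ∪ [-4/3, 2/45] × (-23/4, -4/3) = ([-4/3, 2/45] × (-23/4, -4/3)) ∪ ({2/45, 9/7, 38, 5⋅√3} × (-23/4, 38))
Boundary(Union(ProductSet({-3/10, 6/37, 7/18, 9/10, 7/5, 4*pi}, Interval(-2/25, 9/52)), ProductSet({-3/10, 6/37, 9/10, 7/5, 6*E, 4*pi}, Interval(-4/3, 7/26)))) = Union(ProductSet({-3/10, 6/37, 7/18, 9/10, 7/5, 4*pi}, Interval(-2/25, 9/52)), ProductSet({-3/10, 6/37, 9/10, 7/5, 6*E, 4*pi}, Interval(-4/3, 7/26)))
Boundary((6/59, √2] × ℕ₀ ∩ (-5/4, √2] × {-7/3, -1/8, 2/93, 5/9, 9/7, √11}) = ∅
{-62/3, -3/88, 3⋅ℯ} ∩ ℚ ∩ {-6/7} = ∅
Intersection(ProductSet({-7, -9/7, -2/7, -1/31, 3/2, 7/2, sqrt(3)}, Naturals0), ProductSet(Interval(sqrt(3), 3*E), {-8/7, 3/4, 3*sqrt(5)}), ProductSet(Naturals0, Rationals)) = EmptySet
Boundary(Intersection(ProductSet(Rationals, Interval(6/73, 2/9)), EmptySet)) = EmptySet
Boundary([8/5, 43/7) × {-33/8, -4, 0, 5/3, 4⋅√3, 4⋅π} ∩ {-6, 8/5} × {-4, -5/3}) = {8/5} × {-4}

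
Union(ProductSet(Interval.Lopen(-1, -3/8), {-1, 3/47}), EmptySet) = ProductSet(Interval.Lopen(-1, -3/8), {-1, 3/47})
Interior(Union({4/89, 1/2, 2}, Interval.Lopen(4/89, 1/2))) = Interval.open(4/89, 1/2)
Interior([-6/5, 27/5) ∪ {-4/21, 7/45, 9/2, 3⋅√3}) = (-6/5, 27/5)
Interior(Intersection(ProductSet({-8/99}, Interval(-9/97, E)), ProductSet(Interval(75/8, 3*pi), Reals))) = EmptySet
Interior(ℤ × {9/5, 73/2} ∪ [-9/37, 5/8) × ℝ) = ((-9/37, 5/8) \ ℤ \ (-9/37, 5/8) × ℝ) ∪ (ℤ \ ({-9/37, 5/8} ∪ (ℤ \ (-9/37, 5/8))) × {9/5, 73/2}) ∪ ((-9/37, 5/8) × ((-∞, 9/5) ∪ (9/5, 73/2) ∪ (73/2, ∞)))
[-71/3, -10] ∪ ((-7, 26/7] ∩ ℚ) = [-71/3, -10] ∪ (ℚ ∩ (-7, 26/7])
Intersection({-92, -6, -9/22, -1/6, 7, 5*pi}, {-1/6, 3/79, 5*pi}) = {-1/6, 5*pi}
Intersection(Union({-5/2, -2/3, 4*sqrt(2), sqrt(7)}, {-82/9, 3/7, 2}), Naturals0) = {2}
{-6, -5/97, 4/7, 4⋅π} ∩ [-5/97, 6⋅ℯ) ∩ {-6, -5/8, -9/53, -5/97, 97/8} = {-5/97}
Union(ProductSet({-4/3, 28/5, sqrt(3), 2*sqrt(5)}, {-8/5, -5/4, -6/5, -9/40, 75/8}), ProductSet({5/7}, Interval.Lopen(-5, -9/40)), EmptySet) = Union(ProductSet({5/7}, Interval.Lopen(-5, -9/40)), ProductSet({-4/3, 28/5, sqrt(3), 2*sqrt(5)}, {-8/5, -5/4, -6/5, -9/40, 75/8}))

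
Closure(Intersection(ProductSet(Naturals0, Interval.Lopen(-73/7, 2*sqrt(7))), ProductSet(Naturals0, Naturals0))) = ProductSet(Naturals0, Range(0, 6, 1))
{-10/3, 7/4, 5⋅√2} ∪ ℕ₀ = {-10/3, 7/4, 5⋅√2} ∪ ℕ₀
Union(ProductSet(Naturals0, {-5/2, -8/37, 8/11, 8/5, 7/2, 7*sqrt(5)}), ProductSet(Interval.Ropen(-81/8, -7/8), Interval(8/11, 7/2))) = Union(ProductSet(Interval.Ropen(-81/8, -7/8), Interval(8/11, 7/2)), ProductSet(Naturals0, {-5/2, -8/37, 8/11, 8/5, 7/2, 7*sqrt(5)}))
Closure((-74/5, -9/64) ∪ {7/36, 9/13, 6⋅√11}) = [-74/5, -9/64] ∪ {7/36, 9/13, 6⋅√11}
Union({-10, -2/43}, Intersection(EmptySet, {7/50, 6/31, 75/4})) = {-10, -2/43}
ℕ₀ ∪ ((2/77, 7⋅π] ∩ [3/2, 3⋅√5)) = ℕ₀ ∪ [3/2, 3⋅√5)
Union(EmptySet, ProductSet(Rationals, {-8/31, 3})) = ProductSet(Rationals, {-8/31, 3})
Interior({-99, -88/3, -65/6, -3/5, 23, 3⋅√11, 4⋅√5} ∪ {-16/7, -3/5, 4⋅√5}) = ∅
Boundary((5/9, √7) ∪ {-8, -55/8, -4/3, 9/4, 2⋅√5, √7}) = {-8, -55/8, -4/3, 5/9, 2⋅√5, √7}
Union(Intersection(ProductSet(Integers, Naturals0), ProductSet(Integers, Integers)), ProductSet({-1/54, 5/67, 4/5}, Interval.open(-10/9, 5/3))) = Union(ProductSet({-1/54, 5/67, 4/5}, Interval.open(-10/9, 5/3)), ProductSet(Integers, Naturals0))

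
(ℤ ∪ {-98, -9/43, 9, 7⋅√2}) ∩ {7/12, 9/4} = ∅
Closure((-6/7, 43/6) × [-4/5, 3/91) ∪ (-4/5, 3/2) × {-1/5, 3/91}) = ({-6/7, 43/6} × [-4/5, 3/91]) ∪ ([-6/7, 43/6] × {-4/5, 3/91}) ∪ ((-4/5, 3/2) × {-1/5, 3/91}) ∪ ((-6/7, 43/6) × [-4/5, 3/91))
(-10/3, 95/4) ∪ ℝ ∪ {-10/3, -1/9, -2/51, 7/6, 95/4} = (-∞, ∞)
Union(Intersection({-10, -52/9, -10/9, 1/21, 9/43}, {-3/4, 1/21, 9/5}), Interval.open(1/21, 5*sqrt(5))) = Interval.Ropen(1/21, 5*sqrt(5))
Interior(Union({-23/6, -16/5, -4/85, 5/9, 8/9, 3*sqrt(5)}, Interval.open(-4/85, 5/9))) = Interval.open(-4/85, 5/9)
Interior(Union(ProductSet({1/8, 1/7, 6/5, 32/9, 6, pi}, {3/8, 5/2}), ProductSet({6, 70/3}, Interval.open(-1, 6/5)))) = EmptySet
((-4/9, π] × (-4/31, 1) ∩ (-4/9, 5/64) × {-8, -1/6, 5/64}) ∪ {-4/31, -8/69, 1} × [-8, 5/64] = ((-4/9, 5/64) × {5/64}) ∪ ({-4/31, -8/69, 1} × [-8, 5/64])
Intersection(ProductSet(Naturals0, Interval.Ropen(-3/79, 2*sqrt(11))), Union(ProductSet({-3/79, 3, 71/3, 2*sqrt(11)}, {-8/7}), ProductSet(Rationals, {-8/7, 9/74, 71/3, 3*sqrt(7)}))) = ProductSet(Naturals0, {9/74})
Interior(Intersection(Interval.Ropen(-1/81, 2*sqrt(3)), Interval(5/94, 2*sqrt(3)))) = Interval.open(5/94, 2*sqrt(3))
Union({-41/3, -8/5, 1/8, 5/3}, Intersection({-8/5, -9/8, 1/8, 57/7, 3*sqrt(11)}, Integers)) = {-41/3, -8/5, 1/8, 5/3}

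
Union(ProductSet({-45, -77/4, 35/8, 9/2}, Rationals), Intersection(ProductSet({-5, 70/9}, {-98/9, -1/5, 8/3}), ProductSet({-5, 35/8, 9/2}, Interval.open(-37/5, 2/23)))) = Union(ProductSet({-5}, {-1/5}), ProductSet({-45, -77/4, 35/8, 9/2}, Rationals))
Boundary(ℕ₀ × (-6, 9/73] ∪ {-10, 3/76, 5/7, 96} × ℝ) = ({-10, 3/76, 5/7, 96} × ℝ) ∪ (ℕ₀ × [-6, 9/73])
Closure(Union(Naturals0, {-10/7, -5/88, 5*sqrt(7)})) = Union({-10/7, -5/88, 5*sqrt(7)}, Naturals0)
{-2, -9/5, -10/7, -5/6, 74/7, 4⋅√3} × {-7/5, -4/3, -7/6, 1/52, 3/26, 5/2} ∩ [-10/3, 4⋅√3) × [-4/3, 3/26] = {-2, -9/5, -10/7, -5/6} × {-4/3, -7/6, 1/52, 3/26}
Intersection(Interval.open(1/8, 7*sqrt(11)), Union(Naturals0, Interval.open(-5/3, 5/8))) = Union(Interval.open(1/8, 5/8), Range(1, 24, 1))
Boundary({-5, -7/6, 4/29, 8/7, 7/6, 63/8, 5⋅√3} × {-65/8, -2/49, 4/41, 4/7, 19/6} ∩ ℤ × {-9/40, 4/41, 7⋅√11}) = {-5} × {4/41}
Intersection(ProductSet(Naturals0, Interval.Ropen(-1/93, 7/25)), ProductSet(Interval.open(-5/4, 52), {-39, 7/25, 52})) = EmptySet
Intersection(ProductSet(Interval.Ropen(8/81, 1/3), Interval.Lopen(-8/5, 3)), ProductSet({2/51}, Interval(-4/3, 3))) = EmptySet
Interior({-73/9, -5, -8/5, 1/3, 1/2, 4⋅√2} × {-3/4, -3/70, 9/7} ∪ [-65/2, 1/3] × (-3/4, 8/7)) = (-65/2, 1/3) × (-3/4, 8/7)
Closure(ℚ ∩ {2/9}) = {2/9}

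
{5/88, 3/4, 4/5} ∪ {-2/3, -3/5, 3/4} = {-2/3, -3/5, 5/88, 3/4, 4/5}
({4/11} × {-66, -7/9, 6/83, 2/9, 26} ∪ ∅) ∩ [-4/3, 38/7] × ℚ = {4/11} × {-66, -7/9, 6/83, 2/9, 26}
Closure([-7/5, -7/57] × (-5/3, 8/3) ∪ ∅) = [-7/5, -7/57] × [-5/3, 8/3]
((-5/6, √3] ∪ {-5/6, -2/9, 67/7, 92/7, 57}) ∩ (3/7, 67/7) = (3/7, √3]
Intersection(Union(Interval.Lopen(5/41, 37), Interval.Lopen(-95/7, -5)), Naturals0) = Range(1, 38, 1)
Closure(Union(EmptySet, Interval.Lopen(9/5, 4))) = Interval(9/5, 4)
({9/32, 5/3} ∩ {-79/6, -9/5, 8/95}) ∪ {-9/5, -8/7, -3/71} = {-9/5, -8/7, -3/71}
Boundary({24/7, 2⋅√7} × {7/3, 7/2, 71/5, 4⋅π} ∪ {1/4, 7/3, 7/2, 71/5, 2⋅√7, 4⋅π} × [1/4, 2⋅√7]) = ({24/7, 2⋅√7} × {7/3, 7/2, 71/5, 4⋅π}) ∪ ({1/4, 7/3, 7/2, 71/5, 2⋅√7, 4⋅π} × [1/4, 2⋅√7])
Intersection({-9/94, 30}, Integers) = {30}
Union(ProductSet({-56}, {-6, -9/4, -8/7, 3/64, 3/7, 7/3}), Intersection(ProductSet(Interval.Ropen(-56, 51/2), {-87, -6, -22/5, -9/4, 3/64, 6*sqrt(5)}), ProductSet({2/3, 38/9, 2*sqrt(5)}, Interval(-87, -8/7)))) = Union(ProductSet({-56}, {-6, -9/4, -8/7, 3/64, 3/7, 7/3}), ProductSet({2/3, 38/9, 2*sqrt(5)}, {-87, -6, -22/5, -9/4}))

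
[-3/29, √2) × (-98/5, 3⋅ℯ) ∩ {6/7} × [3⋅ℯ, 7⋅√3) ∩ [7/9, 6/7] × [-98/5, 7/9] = ∅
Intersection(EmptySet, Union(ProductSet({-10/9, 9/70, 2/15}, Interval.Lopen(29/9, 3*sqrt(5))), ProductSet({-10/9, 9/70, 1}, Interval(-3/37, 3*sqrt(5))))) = EmptySet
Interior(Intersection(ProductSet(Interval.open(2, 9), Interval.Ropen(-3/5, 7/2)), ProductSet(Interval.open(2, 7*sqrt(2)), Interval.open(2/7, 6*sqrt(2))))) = ProductSet(Interval.open(2, 9), Interval.open(2/7, 7/2))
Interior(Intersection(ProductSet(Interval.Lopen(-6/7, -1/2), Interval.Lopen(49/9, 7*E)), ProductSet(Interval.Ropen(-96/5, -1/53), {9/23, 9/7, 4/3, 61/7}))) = EmptySet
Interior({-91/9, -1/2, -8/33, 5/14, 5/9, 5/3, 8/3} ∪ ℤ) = ∅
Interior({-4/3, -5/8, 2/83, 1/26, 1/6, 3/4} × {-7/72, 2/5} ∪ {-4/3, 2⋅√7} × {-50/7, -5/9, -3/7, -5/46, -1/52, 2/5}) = ∅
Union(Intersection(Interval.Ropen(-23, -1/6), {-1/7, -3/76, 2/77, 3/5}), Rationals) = Rationals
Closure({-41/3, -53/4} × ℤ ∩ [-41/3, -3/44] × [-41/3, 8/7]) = {-41/3, -53/4} × {-13, -12, …, 1}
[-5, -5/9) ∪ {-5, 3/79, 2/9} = [-5, -5/9) ∪ {3/79, 2/9}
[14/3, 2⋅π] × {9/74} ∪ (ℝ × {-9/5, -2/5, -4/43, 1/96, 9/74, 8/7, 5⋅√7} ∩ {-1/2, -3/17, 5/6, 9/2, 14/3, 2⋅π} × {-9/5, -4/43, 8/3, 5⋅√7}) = ([14/3, 2⋅π] × {9/74}) ∪ ({-1/2, -3/17, 5/6, 9/2, 14/3, 2⋅π} × {-9/5, -4/43, 5⋅√7})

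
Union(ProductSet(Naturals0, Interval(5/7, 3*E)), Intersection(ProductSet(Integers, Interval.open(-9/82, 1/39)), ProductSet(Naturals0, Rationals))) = ProductSet(Naturals0, Union(Intersection(Interval.open(-9/82, 1/39), Rationals), Interval(5/7, 3*E)))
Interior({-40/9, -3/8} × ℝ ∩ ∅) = ∅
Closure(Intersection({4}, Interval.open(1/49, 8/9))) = EmptySet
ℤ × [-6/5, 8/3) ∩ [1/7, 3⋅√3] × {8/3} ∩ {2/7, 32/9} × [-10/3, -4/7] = ∅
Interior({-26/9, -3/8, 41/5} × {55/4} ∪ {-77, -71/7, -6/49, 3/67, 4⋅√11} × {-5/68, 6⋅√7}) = ∅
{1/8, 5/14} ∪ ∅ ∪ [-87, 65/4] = [-87, 65/4]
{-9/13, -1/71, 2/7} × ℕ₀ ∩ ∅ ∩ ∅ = ∅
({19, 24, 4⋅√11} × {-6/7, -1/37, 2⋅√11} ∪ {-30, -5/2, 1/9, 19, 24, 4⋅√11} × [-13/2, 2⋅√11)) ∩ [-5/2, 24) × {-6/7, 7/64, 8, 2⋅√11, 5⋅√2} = ({-5/2, 1/9, 19, 4⋅√11} × {-6/7, 7/64}) ∪ ({19, 4⋅√11} × {-6/7, 2⋅√11})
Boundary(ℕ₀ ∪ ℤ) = ℤ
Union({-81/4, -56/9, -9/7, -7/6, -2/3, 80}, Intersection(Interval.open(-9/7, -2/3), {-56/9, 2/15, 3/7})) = {-81/4, -56/9, -9/7, -7/6, -2/3, 80}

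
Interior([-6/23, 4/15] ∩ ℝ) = (-6/23, 4/15)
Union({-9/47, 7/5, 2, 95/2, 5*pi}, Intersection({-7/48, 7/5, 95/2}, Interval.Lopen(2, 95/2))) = {-9/47, 7/5, 2, 95/2, 5*pi}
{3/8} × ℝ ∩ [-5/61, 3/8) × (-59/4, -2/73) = ∅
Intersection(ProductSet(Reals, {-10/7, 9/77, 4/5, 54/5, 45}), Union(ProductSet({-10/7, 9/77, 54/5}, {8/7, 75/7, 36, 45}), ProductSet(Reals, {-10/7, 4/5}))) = Union(ProductSet({-10/7, 9/77, 54/5}, {45}), ProductSet(Reals, {-10/7, 4/5}))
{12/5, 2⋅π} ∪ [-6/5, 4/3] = [-6/5, 4/3] ∪ {12/5, 2⋅π}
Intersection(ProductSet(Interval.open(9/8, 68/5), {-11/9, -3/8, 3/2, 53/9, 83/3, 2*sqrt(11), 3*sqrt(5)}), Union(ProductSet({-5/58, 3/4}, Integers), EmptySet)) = EmptySet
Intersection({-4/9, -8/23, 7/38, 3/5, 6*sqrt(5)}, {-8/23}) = {-8/23}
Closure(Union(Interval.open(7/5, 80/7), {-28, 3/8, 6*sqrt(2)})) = Union({-28, 3/8}, Interval(7/5, 80/7))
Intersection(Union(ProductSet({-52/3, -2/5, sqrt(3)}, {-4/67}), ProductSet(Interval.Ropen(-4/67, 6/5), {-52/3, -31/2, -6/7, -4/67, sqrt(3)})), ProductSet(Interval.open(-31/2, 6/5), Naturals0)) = EmptySet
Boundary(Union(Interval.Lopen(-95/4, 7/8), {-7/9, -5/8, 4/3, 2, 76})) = {-95/4, 7/8, 4/3, 2, 76}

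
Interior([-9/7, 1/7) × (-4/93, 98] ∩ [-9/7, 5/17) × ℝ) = (-9/7, 1/7) × (-4/93, 98)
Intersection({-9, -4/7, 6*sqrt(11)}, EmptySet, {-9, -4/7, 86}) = EmptySet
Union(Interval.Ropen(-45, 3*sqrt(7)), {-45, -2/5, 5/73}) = Interval.Ropen(-45, 3*sqrt(7))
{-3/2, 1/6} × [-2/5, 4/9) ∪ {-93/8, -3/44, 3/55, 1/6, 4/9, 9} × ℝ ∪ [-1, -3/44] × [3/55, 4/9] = ({-3/2, 1/6} × [-2/5, 4/9)) ∪ ({-93/8, -3/44, 3/55, 1/6, 4/9, 9} × ℝ) ∪ ([-1, -3/44] × [3/55, 4/9])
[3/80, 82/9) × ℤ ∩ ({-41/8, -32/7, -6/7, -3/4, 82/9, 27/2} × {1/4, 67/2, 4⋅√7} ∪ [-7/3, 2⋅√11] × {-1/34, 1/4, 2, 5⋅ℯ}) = [3/80, 2⋅√11] × {2}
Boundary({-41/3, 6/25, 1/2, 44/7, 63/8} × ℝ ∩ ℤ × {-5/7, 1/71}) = ∅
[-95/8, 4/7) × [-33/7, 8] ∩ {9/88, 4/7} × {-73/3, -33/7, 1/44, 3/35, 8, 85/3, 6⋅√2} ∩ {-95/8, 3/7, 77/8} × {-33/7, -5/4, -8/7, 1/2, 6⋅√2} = ∅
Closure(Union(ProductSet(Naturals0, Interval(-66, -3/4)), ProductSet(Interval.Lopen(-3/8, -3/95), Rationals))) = Union(ProductSet(Interval(-3/8, -3/95), Reals), ProductSet(Naturals0, Interval(-66, -3/4)))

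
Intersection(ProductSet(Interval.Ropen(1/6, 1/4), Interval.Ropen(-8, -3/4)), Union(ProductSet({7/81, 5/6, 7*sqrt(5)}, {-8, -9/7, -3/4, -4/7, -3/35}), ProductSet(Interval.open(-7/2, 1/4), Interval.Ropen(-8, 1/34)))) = ProductSet(Interval.Ropen(1/6, 1/4), Interval.Ropen(-8, -3/4))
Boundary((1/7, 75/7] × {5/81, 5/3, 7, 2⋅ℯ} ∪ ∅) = [1/7, 75/7] × {5/81, 5/3, 7, 2⋅ℯ}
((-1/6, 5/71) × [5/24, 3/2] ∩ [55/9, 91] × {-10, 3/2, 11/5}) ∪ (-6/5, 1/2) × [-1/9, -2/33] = (-6/5, 1/2) × [-1/9, -2/33]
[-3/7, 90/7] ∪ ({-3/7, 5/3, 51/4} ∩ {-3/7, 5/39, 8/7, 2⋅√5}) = [-3/7, 90/7]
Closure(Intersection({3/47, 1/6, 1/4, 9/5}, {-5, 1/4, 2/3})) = {1/4}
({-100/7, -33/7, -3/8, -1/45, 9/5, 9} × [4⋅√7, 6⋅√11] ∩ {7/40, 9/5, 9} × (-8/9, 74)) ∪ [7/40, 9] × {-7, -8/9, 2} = ([7/40, 9] × {-7, -8/9, 2}) ∪ ({9/5, 9} × [4⋅√7, 6⋅√11])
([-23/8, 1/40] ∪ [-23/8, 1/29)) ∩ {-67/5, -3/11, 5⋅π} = {-3/11}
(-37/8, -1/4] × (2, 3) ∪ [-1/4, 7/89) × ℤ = ([-1/4, 7/89) × ℤ) ∪ ((-37/8, -1/4] × (2, 3))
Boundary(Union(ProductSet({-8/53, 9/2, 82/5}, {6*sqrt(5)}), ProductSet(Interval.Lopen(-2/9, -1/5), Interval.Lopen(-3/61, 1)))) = Union(ProductSet({-2/9, -1/5}, Interval(-3/61, 1)), ProductSet({-8/53, 9/2, 82/5}, {6*sqrt(5)}), ProductSet(Interval(-2/9, -1/5), {-3/61, 1}))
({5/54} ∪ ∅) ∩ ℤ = ∅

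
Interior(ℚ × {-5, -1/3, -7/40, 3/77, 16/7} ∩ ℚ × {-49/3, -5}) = ∅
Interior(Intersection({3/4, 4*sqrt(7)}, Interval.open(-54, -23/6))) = EmptySet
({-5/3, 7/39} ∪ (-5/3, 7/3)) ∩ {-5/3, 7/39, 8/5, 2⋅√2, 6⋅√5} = {-5/3, 7/39, 8/5}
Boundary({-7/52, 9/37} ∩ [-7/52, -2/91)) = {-7/52}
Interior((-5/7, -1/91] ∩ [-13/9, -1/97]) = (-5/7, -1/91)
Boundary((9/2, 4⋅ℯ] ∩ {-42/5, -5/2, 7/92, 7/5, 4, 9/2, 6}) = {6}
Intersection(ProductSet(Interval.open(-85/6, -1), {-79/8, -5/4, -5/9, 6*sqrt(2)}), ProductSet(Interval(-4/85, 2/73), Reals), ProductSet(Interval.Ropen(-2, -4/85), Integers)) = EmptySet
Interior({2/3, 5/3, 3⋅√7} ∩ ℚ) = ∅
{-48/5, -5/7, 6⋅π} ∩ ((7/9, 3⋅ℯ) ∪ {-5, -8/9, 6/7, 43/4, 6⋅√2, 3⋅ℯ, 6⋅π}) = {6⋅π}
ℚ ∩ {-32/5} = {-32/5}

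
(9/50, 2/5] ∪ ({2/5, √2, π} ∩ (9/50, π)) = (9/50, 2/5] ∪ {√2}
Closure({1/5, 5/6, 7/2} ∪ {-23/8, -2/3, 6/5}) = {-23/8, -2/3, 1/5, 5/6, 6/5, 7/2}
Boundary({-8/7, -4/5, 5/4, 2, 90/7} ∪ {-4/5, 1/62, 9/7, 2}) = {-8/7, -4/5, 1/62, 5/4, 9/7, 2, 90/7}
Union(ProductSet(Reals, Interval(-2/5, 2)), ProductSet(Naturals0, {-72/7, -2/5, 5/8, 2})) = Union(ProductSet(Naturals0, {-72/7, -2/5, 5/8, 2}), ProductSet(Reals, Interval(-2/5, 2)))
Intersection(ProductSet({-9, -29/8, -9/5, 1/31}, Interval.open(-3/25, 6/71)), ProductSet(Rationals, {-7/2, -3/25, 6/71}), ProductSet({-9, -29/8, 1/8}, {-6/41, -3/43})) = EmptySet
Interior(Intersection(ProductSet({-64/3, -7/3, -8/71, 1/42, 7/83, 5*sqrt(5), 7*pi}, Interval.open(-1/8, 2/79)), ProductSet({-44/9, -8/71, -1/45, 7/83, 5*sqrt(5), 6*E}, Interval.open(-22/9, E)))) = EmptySet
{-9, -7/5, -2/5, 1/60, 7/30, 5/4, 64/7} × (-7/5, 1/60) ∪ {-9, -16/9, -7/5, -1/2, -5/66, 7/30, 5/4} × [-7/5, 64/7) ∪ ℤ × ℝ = (ℤ × ℝ) ∪ ({-9, -16/9, -7/5, -1/2, -5/66, 7/30, 5/4} × [-7/5, 64/7)) ∪ ({-9, -7/5, -2/5, 1/60, 7/30, 5/4, 64/7} × (-7/5, 1/60))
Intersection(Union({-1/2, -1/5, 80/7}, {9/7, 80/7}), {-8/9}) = EmptySet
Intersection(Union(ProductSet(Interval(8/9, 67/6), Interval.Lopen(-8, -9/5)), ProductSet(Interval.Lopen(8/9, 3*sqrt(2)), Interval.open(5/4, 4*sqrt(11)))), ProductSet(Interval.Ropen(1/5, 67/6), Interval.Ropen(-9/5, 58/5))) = Union(ProductSet(Interval.Ropen(8/9, 67/6), {-9/5}), ProductSet(Interval.Lopen(8/9, 3*sqrt(2)), Interval.open(5/4, 58/5)))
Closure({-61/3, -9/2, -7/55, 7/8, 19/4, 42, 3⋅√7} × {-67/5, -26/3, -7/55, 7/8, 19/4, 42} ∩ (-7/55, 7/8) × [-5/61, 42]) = ∅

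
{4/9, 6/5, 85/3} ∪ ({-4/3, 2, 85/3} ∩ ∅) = {4/9, 6/5, 85/3}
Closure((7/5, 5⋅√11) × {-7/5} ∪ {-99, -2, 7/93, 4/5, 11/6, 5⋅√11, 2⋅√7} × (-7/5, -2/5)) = ([7/5, 5⋅√11] × {-7/5}) ∪ ({-99, -2, 7/93, 4/5, 11/6, 5⋅√11, 2⋅√7} × [-7/5, -2/5])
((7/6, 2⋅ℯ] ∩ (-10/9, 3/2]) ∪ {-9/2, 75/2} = {-9/2, 75/2} ∪ (7/6, 3/2]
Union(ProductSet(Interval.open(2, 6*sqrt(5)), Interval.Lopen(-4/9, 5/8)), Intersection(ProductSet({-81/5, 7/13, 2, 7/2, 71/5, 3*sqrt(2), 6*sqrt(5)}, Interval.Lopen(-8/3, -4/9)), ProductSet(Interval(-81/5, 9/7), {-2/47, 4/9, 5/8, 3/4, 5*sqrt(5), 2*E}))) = ProductSet(Interval.open(2, 6*sqrt(5)), Interval.Lopen(-4/9, 5/8))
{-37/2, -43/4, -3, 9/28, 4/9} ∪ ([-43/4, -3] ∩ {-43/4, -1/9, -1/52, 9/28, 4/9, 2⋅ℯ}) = {-37/2, -43/4, -3, 9/28, 4/9}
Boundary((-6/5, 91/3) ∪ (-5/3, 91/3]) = {-5/3, 91/3}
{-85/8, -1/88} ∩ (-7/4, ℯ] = {-1/88}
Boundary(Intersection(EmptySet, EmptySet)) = EmptySet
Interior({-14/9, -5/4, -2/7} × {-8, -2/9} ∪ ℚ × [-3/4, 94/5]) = ∅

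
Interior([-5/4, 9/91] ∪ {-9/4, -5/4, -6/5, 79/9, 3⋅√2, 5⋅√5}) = (-5/4, 9/91)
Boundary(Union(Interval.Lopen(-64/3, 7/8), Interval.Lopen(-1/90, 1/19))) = {-64/3, 7/8}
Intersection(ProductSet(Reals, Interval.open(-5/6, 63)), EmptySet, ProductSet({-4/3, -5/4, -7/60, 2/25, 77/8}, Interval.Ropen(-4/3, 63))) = EmptySet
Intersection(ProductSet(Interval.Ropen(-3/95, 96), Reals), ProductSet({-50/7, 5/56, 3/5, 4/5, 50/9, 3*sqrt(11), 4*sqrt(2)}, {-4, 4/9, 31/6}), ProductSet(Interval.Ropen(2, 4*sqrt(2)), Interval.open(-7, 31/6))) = ProductSet({50/9}, {-4, 4/9})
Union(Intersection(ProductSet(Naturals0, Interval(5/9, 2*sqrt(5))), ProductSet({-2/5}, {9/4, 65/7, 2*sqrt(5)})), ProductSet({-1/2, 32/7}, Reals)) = ProductSet({-1/2, 32/7}, Reals)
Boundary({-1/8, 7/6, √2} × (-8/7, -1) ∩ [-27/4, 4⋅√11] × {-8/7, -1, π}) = ∅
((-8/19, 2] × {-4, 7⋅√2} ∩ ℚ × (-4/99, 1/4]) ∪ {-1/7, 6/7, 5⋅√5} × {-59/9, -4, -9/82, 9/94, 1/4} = {-1/7, 6/7, 5⋅√5} × {-59/9, -4, -9/82, 9/94, 1/4}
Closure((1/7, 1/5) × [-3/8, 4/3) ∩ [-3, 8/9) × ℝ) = ({1/7, 1/5} × [-3/8, 4/3]) ∪ ([1/7, 1/5] × {-3/8, 4/3}) ∪ ((1/7, 1/5) × [-3/8, 4/3))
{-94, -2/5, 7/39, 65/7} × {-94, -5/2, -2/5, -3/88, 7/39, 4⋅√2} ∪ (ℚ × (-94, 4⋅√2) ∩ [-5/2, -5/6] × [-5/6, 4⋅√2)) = ({-94, -2/5, 7/39, 65/7} × {-94, -5/2, -2/5, -3/88, 7/39, 4⋅√2}) ∪ ((ℚ ∩ [-5/2, -5/6]) × [-5/6, 4⋅√2))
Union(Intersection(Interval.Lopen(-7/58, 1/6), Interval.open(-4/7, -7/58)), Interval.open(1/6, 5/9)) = Interval.open(1/6, 5/9)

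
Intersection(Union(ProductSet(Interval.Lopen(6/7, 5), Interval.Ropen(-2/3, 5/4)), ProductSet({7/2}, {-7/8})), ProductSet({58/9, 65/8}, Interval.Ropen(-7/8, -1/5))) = EmptySet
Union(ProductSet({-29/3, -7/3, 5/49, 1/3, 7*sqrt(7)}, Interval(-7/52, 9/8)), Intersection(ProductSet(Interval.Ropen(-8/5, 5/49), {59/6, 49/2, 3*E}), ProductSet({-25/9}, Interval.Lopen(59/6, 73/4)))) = ProductSet({-29/3, -7/3, 5/49, 1/3, 7*sqrt(7)}, Interval(-7/52, 9/8))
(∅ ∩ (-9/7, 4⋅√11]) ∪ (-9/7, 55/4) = (-9/7, 55/4)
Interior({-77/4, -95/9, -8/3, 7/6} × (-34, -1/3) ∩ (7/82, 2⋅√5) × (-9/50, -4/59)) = ∅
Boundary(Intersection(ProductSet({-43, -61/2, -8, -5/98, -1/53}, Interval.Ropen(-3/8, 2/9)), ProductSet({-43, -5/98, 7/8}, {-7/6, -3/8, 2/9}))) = ProductSet({-43, -5/98}, {-3/8})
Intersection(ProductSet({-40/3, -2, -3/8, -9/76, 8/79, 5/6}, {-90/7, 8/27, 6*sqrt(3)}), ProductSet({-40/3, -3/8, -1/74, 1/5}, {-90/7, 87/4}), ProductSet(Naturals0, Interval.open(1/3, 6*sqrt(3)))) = EmptySet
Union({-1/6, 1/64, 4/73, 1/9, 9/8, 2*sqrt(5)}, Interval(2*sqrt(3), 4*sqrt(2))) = Union({-1/6, 1/64, 4/73, 1/9, 9/8}, Interval(2*sqrt(3), 4*sqrt(2)))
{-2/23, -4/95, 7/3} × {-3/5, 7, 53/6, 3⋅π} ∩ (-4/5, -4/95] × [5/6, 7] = {-2/23, -4/95} × {7}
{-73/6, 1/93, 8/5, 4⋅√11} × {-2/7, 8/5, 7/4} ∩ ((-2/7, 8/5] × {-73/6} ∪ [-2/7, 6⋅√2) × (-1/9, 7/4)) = {1/93, 8/5} × {8/5}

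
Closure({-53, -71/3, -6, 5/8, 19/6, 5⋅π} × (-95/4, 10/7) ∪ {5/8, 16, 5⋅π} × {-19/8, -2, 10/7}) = ({5/8, 16, 5⋅π} × {-19/8, -2, 10/7}) ∪ ({-53, -71/3, -6, 5/8, 19/6, 5⋅π} × [-95/4, 10/7])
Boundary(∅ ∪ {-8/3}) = {-8/3}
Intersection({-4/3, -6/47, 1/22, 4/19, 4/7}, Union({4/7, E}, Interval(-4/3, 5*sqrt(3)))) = {-4/3, -6/47, 1/22, 4/19, 4/7}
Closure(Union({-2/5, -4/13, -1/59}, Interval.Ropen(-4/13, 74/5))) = Union({-2/5}, Interval(-4/13, 74/5))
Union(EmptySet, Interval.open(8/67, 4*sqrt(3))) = Interval.open(8/67, 4*sqrt(3))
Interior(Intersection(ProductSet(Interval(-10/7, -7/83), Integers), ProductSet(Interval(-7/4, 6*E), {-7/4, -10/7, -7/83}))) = EmptySet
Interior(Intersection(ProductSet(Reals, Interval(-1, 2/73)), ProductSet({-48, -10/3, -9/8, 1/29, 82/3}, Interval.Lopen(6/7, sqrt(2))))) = EmptySet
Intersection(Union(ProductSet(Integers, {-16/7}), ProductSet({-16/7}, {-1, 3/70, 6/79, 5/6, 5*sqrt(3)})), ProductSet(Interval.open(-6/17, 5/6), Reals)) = ProductSet(Range(0, 1, 1), {-16/7})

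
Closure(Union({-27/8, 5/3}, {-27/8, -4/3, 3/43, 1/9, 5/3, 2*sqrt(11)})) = {-27/8, -4/3, 3/43, 1/9, 5/3, 2*sqrt(11)}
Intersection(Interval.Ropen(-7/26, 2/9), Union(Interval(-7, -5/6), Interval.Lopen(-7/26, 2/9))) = Interval.open(-7/26, 2/9)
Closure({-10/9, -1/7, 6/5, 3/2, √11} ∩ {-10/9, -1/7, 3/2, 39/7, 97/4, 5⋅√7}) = {-10/9, -1/7, 3/2}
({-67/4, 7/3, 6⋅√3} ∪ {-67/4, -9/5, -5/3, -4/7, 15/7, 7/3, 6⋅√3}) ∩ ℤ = ∅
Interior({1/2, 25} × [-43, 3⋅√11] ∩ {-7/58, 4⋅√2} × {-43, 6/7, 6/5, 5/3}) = ∅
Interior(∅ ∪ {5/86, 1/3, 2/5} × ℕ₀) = ∅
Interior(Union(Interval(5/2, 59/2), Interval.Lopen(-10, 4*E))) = Interval.open(-10, 59/2)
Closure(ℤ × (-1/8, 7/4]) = ℤ × [-1/8, 7/4]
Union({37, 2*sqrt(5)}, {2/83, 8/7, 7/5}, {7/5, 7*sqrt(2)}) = {2/83, 8/7, 7/5, 37, 7*sqrt(2), 2*sqrt(5)}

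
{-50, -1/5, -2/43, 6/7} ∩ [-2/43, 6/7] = {-2/43, 6/7}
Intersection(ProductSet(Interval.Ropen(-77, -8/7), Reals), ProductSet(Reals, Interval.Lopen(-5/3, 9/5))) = ProductSet(Interval.Ropen(-77, -8/7), Interval.Lopen(-5/3, 9/5))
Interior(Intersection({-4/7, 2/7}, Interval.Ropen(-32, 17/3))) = EmptySet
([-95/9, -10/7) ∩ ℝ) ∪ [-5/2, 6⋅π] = [-95/9, 6⋅π]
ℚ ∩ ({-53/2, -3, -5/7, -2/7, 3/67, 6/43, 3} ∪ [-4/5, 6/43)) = {-53/2, -3, 3} ∪ (ℚ ∩ [-4/5, 6/43])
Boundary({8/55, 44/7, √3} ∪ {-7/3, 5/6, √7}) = {-7/3, 8/55, 5/6, 44/7, √3, √7}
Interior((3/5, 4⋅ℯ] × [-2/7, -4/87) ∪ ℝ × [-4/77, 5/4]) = (ℝ × (-4/77, 5/4)) ∪ ((3/5, 4⋅ℯ) × (-2/7, 5/4))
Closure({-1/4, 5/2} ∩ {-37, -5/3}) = ∅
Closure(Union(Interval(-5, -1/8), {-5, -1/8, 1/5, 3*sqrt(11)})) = Union({1/5, 3*sqrt(11)}, Interval(-5, -1/8))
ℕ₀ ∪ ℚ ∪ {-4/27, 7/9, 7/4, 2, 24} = ℚ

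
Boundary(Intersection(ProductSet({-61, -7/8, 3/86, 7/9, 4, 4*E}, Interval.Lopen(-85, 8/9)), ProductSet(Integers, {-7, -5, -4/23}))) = ProductSet({-61, 4}, {-7, -5, -4/23})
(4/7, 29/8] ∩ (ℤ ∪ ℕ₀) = {1, 2, 3}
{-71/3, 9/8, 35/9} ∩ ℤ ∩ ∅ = ∅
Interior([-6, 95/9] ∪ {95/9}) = (-6, 95/9)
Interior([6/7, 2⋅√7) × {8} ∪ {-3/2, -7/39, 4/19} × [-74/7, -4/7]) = ∅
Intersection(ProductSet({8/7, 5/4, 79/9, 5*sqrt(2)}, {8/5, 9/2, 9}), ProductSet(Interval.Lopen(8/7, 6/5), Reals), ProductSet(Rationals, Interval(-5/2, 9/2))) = EmptySet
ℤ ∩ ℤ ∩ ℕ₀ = ℕ₀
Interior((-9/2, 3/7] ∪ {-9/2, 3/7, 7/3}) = (-9/2, 3/7)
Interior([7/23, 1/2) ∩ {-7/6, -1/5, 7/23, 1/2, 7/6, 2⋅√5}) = ∅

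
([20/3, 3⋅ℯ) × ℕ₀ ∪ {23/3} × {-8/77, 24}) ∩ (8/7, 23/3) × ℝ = [20/3, 23/3) × ℕ₀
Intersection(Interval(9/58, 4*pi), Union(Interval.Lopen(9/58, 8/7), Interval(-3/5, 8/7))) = Interval(9/58, 8/7)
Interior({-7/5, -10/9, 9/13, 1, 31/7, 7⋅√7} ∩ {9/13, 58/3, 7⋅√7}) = ∅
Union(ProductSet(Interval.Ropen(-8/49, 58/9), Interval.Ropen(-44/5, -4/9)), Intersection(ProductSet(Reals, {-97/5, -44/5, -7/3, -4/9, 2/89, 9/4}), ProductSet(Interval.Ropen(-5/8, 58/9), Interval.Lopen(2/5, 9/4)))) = Union(ProductSet(Interval.Ropen(-5/8, 58/9), {9/4}), ProductSet(Interval.Ropen(-8/49, 58/9), Interval.Ropen(-44/5, -4/9)))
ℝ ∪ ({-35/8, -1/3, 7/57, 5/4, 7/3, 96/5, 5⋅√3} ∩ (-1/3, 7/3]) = ℝ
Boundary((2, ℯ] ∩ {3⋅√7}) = ∅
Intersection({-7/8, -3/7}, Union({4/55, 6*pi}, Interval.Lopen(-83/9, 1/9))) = {-7/8, -3/7}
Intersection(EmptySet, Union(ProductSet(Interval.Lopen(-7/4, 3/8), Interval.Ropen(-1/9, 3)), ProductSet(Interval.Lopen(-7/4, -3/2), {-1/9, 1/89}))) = EmptySet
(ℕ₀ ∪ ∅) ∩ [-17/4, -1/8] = ∅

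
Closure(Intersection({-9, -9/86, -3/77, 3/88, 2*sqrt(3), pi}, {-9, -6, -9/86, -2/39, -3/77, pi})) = {-9, -9/86, -3/77, pi}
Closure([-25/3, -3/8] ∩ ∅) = ∅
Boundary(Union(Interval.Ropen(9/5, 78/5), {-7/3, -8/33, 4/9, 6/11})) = {-7/3, -8/33, 4/9, 6/11, 9/5, 78/5}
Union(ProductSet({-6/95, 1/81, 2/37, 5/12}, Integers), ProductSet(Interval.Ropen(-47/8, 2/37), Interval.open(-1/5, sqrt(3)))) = Union(ProductSet({-6/95, 1/81, 2/37, 5/12}, Integers), ProductSet(Interval.Ropen(-47/8, 2/37), Interval.open(-1/5, sqrt(3))))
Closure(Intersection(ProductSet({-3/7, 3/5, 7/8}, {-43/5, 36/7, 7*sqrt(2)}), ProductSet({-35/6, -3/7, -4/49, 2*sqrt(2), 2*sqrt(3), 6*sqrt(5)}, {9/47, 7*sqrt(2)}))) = ProductSet({-3/7}, {7*sqrt(2)})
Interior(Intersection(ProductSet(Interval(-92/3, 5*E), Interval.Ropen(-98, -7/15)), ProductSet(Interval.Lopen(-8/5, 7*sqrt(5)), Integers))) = EmptySet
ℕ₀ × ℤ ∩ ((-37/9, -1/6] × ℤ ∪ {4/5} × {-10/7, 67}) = ∅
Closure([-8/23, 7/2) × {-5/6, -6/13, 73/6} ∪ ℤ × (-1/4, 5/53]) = (ℤ × [-1/4, 5/53]) ∪ ([-8/23, 7/2] × {-5/6, -6/13, 73/6})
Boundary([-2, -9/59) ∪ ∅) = {-2, -9/59}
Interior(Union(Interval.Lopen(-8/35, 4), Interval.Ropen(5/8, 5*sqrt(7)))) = Interval.open(-8/35, 5*sqrt(7))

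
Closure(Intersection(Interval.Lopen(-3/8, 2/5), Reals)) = Interval(-3/8, 2/5)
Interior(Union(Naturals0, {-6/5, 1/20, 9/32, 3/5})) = EmptySet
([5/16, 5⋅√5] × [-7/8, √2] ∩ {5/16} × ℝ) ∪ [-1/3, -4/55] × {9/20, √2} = ({5/16} × [-7/8, √2]) ∪ ([-1/3, -4/55] × {9/20, √2})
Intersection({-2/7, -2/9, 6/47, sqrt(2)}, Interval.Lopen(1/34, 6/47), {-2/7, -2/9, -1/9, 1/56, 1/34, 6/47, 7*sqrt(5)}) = {6/47}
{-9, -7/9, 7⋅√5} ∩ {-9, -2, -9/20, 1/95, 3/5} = {-9}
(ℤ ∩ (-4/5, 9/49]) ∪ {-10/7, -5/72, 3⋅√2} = {-10/7, -5/72, 3⋅√2} ∪ {0}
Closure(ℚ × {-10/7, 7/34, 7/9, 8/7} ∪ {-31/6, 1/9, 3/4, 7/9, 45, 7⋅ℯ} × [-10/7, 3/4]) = (ℝ × {-10/7, 7/34, 7/9, 8/7}) ∪ ({-31/6, 1/9, 3/4, 7/9, 45, 7⋅ℯ} × [-10/7, 3/4])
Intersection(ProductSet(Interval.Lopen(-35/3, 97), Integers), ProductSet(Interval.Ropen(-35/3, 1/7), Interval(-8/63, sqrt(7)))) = ProductSet(Interval.open(-35/3, 1/7), Range(0, 3, 1))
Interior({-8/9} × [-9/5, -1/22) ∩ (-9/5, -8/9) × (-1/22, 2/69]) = ∅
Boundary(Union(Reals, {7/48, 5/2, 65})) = EmptySet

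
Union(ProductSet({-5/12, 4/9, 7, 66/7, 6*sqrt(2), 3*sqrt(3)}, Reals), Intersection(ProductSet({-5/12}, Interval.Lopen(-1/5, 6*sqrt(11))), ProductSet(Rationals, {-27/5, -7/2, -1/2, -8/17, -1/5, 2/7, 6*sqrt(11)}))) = ProductSet({-5/12, 4/9, 7, 66/7, 6*sqrt(2), 3*sqrt(3)}, Reals)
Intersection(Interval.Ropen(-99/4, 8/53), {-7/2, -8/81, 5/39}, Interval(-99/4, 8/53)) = {-7/2, -8/81, 5/39}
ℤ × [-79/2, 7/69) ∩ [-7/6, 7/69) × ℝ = {-1, 0} × [-79/2, 7/69)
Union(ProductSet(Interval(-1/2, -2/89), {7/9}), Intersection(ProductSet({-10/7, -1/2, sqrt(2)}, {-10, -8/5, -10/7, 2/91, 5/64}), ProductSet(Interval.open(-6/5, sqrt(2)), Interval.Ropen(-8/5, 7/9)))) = Union(ProductSet({-1/2}, {-8/5, -10/7, 2/91, 5/64}), ProductSet(Interval(-1/2, -2/89), {7/9}))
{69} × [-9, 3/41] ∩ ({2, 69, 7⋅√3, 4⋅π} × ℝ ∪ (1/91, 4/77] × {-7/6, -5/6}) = {69} × [-9, 3/41]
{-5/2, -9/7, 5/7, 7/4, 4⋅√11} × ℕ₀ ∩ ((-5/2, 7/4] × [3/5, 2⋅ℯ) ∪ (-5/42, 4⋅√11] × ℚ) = ({-9/7, 5/7, 7/4} × {1, 2, …, 5}) ∪ ({5/7, 7/4, 4⋅√11} × ℕ₀)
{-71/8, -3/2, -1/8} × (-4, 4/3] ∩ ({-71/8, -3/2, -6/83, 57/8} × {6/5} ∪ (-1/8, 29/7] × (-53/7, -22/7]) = {-71/8, -3/2} × {6/5}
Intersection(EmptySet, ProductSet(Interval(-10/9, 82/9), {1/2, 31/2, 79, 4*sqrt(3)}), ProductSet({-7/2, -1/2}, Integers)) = EmptySet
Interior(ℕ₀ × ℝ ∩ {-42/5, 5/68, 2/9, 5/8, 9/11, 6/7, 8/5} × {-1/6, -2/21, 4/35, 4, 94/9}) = ∅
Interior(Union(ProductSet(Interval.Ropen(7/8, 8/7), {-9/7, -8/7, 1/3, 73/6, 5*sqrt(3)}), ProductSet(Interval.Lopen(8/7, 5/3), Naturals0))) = EmptySet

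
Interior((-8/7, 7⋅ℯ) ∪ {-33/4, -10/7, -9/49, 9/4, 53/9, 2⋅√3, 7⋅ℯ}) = (-8/7, 7⋅ℯ)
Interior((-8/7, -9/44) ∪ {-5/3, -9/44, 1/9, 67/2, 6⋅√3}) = (-8/7, -9/44)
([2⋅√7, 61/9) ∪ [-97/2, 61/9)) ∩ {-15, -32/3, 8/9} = {-15, -32/3, 8/9}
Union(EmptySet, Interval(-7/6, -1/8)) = Interval(-7/6, -1/8)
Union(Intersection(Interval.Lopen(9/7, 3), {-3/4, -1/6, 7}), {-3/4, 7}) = {-3/4, 7}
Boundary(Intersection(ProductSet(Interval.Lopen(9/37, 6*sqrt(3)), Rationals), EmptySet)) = EmptySet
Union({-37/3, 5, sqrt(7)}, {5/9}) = {-37/3, 5/9, 5, sqrt(7)}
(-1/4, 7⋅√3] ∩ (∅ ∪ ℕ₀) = {0, 1, …, 12}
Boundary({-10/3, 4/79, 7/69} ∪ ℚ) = ℝ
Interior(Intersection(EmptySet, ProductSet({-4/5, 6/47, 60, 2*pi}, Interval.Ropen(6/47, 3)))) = EmptySet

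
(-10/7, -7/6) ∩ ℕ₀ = ∅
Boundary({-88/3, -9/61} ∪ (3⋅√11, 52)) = {-88/3, -9/61, 52, 3⋅√11}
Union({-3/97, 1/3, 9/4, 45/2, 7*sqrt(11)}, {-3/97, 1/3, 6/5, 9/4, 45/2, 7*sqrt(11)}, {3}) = {-3/97, 1/3, 6/5, 9/4, 3, 45/2, 7*sqrt(11)}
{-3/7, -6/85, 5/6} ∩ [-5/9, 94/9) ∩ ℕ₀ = ∅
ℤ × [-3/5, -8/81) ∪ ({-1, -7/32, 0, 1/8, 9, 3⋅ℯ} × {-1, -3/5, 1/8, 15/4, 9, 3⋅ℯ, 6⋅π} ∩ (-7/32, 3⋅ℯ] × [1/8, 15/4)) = (ℤ × [-3/5, -8/81)) ∪ ({0, 1/8, 3⋅ℯ} × {1/8})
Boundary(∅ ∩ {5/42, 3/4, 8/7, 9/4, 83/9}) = ∅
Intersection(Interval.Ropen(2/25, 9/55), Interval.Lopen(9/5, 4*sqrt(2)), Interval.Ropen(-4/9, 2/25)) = EmptySet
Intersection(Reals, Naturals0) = Naturals0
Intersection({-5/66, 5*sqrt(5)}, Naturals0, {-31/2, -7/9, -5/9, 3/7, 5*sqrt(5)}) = EmptySet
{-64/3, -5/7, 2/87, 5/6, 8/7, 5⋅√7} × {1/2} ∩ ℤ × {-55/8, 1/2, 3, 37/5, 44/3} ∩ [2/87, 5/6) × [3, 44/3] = ∅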